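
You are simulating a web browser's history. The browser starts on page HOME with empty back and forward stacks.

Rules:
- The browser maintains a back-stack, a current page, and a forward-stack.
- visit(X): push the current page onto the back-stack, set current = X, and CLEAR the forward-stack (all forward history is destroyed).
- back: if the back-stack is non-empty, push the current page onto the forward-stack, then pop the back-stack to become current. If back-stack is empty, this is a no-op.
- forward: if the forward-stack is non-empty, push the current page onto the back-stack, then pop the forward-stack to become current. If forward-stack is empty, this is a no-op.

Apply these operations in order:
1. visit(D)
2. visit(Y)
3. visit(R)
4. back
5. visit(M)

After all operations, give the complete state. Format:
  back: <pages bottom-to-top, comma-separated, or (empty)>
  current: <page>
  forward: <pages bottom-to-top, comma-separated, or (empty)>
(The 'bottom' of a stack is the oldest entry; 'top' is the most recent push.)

Answer: back: HOME,D,Y
current: M
forward: (empty)

Derivation:
After 1 (visit(D)): cur=D back=1 fwd=0
After 2 (visit(Y)): cur=Y back=2 fwd=0
After 3 (visit(R)): cur=R back=3 fwd=0
After 4 (back): cur=Y back=2 fwd=1
After 5 (visit(M)): cur=M back=3 fwd=0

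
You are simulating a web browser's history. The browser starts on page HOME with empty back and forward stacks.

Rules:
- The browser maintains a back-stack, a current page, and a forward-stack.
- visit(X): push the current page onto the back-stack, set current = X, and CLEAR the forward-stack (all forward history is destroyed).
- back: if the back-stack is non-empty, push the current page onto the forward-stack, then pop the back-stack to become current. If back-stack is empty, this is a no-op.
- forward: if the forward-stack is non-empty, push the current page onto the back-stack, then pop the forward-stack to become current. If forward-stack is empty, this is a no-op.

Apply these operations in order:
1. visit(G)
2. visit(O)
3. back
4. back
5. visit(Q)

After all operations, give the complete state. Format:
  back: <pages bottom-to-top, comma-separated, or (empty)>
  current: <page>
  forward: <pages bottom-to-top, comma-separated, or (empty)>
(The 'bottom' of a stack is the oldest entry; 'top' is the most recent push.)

After 1 (visit(G)): cur=G back=1 fwd=0
After 2 (visit(O)): cur=O back=2 fwd=0
After 3 (back): cur=G back=1 fwd=1
After 4 (back): cur=HOME back=0 fwd=2
After 5 (visit(Q)): cur=Q back=1 fwd=0

Answer: back: HOME
current: Q
forward: (empty)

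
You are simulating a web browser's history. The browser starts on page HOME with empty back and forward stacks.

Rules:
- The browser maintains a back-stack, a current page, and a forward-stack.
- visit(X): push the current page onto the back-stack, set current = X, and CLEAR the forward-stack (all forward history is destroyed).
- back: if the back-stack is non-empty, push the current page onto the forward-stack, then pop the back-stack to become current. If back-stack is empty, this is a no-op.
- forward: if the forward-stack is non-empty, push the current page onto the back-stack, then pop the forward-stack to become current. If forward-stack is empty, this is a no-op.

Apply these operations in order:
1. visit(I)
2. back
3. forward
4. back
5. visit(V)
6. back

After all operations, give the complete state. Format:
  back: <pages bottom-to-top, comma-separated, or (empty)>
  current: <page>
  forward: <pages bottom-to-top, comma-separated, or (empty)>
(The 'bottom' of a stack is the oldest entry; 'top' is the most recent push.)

Answer: back: (empty)
current: HOME
forward: V

Derivation:
After 1 (visit(I)): cur=I back=1 fwd=0
After 2 (back): cur=HOME back=0 fwd=1
After 3 (forward): cur=I back=1 fwd=0
After 4 (back): cur=HOME back=0 fwd=1
After 5 (visit(V)): cur=V back=1 fwd=0
After 6 (back): cur=HOME back=0 fwd=1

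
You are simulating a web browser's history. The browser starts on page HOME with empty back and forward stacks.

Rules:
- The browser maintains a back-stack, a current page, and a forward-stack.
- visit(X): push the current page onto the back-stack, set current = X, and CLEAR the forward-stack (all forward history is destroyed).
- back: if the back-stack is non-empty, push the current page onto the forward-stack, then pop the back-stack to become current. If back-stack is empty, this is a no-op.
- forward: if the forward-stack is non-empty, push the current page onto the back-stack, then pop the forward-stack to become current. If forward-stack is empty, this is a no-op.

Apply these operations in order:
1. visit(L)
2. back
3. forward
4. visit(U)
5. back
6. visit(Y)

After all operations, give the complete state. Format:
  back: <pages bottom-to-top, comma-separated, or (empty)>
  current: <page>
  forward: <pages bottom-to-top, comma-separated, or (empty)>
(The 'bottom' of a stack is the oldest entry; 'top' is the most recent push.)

Answer: back: HOME,L
current: Y
forward: (empty)

Derivation:
After 1 (visit(L)): cur=L back=1 fwd=0
After 2 (back): cur=HOME back=0 fwd=1
After 3 (forward): cur=L back=1 fwd=0
After 4 (visit(U)): cur=U back=2 fwd=0
After 5 (back): cur=L back=1 fwd=1
After 6 (visit(Y)): cur=Y back=2 fwd=0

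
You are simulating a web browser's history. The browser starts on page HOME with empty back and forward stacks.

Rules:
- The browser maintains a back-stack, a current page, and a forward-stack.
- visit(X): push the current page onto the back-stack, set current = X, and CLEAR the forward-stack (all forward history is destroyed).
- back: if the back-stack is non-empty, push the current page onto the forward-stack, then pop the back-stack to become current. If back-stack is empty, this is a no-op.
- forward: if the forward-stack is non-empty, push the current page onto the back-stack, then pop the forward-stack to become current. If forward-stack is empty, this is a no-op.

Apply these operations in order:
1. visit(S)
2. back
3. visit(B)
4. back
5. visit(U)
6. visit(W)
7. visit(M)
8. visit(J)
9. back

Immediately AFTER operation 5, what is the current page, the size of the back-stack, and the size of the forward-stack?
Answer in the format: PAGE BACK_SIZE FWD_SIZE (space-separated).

After 1 (visit(S)): cur=S back=1 fwd=0
After 2 (back): cur=HOME back=0 fwd=1
After 3 (visit(B)): cur=B back=1 fwd=0
After 4 (back): cur=HOME back=0 fwd=1
After 5 (visit(U)): cur=U back=1 fwd=0

U 1 0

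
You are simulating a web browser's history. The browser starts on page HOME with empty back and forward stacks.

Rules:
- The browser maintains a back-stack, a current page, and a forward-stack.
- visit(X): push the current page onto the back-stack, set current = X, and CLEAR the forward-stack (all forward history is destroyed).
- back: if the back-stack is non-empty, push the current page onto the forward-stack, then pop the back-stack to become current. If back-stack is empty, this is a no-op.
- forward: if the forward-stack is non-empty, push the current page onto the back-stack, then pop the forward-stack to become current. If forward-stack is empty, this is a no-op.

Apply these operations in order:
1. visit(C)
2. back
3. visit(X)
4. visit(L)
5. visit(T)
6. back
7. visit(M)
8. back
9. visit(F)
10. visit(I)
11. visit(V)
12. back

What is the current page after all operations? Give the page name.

After 1 (visit(C)): cur=C back=1 fwd=0
After 2 (back): cur=HOME back=0 fwd=1
After 3 (visit(X)): cur=X back=1 fwd=0
After 4 (visit(L)): cur=L back=2 fwd=0
After 5 (visit(T)): cur=T back=3 fwd=0
After 6 (back): cur=L back=2 fwd=1
After 7 (visit(M)): cur=M back=3 fwd=0
After 8 (back): cur=L back=2 fwd=1
After 9 (visit(F)): cur=F back=3 fwd=0
After 10 (visit(I)): cur=I back=4 fwd=0
After 11 (visit(V)): cur=V back=5 fwd=0
After 12 (back): cur=I back=4 fwd=1

Answer: I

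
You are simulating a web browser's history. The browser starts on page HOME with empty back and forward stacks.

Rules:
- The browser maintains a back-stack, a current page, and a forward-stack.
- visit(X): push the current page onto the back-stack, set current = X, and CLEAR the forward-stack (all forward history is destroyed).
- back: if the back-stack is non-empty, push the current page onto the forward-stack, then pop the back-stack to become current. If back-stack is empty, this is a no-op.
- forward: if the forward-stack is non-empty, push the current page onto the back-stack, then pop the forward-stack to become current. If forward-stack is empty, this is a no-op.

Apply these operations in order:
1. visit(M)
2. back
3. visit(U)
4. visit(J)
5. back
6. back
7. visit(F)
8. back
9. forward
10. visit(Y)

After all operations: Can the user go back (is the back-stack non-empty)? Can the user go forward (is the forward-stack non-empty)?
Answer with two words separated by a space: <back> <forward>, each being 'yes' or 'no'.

Answer: yes no

Derivation:
After 1 (visit(M)): cur=M back=1 fwd=0
After 2 (back): cur=HOME back=0 fwd=1
After 3 (visit(U)): cur=U back=1 fwd=0
After 4 (visit(J)): cur=J back=2 fwd=0
After 5 (back): cur=U back=1 fwd=1
After 6 (back): cur=HOME back=0 fwd=2
After 7 (visit(F)): cur=F back=1 fwd=0
After 8 (back): cur=HOME back=0 fwd=1
After 9 (forward): cur=F back=1 fwd=0
After 10 (visit(Y)): cur=Y back=2 fwd=0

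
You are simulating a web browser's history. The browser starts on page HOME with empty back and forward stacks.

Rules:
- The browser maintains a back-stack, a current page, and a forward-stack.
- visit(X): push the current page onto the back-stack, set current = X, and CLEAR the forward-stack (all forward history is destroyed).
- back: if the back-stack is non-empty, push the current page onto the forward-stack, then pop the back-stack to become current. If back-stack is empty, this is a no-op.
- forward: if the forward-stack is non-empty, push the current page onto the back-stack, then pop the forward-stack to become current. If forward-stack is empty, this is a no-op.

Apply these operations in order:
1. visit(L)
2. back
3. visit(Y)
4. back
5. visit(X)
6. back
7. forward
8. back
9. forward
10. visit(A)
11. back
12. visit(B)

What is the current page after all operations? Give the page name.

After 1 (visit(L)): cur=L back=1 fwd=0
After 2 (back): cur=HOME back=0 fwd=1
After 3 (visit(Y)): cur=Y back=1 fwd=0
After 4 (back): cur=HOME back=0 fwd=1
After 5 (visit(X)): cur=X back=1 fwd=0
After 6 (back): cur=HOME back=0 fwd=1
After 7 (forward): cur=X back=1 fwd=0
After 8 (back): cur=HOME back=0 fwd=1
After 9 (forward): cur=X back=1 fwd=0
After 10 (visit(A)): cur=A back=2 fwd=0
After 11 (back): cur=X back=1 fwd=1
After 12 (visit(B)): cur=B back=2 fwd=0

Answer: B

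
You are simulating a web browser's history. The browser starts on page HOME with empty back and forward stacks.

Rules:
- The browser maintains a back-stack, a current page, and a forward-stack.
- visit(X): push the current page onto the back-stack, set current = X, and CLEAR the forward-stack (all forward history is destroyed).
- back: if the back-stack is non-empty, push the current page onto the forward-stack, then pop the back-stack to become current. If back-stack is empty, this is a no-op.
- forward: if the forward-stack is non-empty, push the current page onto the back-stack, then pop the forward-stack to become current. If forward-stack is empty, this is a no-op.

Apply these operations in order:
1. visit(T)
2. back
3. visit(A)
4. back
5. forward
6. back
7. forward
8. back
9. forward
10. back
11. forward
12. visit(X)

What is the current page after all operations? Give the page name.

Answer: X

Derivation:
After 1 (visit(T)): cur=T back=1 fwd=0
After 2 (back): cur=HOME back=0 fwd=1
After 3 (visit(A)): cur=A back=1 fwd=0
After 4 (back): cur=HOME back=0 fwd=1
After 5 (forward): cur=A back=1 fwd=0
After 6 (back): cur=HOME back=0 fwd=1
After 7 (forward): cur=A back=1 fwd=0
After 8 (back): cur=HOME back=0 fwd=1
After 9 (forward): cur=A back=1 fwd=0
After 10 (back): cur=HOME back=0 fwd=1
After 11 (forward): cur=A back=1 fwd=0
After 12 (visit(X)): cur=X back=2 fwd=0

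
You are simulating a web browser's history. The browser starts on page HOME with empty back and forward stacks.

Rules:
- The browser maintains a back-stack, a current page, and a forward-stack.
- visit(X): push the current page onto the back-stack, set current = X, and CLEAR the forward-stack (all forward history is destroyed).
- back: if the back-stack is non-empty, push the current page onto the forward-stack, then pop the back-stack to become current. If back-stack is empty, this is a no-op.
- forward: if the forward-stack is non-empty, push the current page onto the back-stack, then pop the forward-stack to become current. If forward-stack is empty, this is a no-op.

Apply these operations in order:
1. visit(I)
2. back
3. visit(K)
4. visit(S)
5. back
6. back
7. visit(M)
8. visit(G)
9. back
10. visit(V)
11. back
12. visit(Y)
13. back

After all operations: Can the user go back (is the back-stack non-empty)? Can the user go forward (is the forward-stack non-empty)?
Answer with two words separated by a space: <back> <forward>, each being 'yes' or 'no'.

Answer: yes yes

Derivation:
After 1 (visit(I)): cur=I back=1 fwd=0
After 2 (back): cur=HOME back=0 fwd=1
After 3 (visit(K)): cur=K back=1 fwd=0
After 4 (visit(S)): cur=S back=2 fwd=0
After 5 (back): cur=K back=1 fwd=1
After 6 (back): cur=HOME back=0 fwd=2
After 7 (visit(M)): cur=M back=1 fwd=0
After 8 (visit(G)): cur=G back=2 fwd=0
After 9 (back): cur=M back=1 fwd=1
After 10 (visit(V)): cur=V back=2 fwd=0
After 11 (back): cur=M back=1 fwd=1
After 12 (visit(Y)): cur=Y back=2 fwd=0
After 13 (back): cur=M back=1 fwd=1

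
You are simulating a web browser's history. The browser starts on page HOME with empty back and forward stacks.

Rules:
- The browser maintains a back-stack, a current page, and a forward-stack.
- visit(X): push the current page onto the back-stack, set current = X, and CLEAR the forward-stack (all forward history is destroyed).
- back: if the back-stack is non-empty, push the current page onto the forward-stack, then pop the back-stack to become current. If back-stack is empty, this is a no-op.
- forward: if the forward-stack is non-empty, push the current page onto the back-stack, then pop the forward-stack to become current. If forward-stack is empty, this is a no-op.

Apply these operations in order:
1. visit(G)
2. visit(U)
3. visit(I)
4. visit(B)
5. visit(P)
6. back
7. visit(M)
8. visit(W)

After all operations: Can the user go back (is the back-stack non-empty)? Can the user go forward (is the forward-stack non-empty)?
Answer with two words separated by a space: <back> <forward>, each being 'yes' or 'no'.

Answer: yes no

Derivation:
After 1 (visit(G)): cur=G back=1 fwd=0
After 2 (visit(U)): cur=U back=2 fwd=0
After 3 (visit(I)): cur=I back=3 fwd=0
After 4 (visit(B)): cur=B back=4 fwd=0
After 5 (visit(P)): cur=P back=5 fwd=0
After 6 (back): cur=B back=4 fwd=1
After 7 (visit(M)): cur=M back=5 fwd=0
After 8 (visit(W)): cur=W back=6 fwd=0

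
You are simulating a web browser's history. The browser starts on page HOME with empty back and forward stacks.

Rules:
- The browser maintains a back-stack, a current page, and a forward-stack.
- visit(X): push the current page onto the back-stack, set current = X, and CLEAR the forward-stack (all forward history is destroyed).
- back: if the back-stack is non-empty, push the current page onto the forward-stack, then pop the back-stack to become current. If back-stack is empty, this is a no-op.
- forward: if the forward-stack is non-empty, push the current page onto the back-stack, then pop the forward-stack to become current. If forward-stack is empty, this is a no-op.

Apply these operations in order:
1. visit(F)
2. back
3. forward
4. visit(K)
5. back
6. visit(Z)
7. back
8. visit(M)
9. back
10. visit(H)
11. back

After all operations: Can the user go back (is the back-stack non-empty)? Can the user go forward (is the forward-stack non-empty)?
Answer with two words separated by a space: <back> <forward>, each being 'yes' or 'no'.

Answer: yes yes

Derivation:
After 1 (visit(F)): cur=F back=1 fwd=0
After 2 (back): cur=HOME back=0 fwd=1
After 3 (forward): cur=F back=1 fwd=0
After 4 (visit(K)): cur=K back=2 fwd=0
After 5 (back): cur=F back=1 fwd=1
After 6 (visit(Z)): cur=Z back=2 fwd=0
After 7 (back): cur=F back=1 fwd=1
After 8 (visit(M)): cur=M back=2 fwd=0
After 9 (back): cur=F back=1 fwd=1
After 10 (visit(H)): cur=H back=2 fwd=0
After 11 (back): cur=F back=1 fwd=1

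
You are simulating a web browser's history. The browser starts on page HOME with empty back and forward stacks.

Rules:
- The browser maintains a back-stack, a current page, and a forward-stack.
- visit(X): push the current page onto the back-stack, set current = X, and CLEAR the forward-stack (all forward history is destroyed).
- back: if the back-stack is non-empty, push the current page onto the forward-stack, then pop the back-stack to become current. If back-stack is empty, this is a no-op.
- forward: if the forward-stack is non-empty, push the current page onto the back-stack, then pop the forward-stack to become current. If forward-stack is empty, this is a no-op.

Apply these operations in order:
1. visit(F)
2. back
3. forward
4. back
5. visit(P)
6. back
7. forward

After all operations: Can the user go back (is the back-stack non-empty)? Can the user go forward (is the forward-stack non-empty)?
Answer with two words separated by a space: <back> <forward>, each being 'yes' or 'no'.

Answer: yes no

Derivation:
After 1 (visit(F)): cur=F back=1 fwd=0
After 2 (back): cur=HOME back=0 fwd=1
After 3 (forward): cur=F back=1 fwd=0
After 4 (back): cur=HOME back=0 fwd=1
After 5 (visit(P)): cur=P back=1 fwd=0
After 6 (back): cur=HOME back=0 fwd=1
After 7 (forward): cur=P back=1 fwd=0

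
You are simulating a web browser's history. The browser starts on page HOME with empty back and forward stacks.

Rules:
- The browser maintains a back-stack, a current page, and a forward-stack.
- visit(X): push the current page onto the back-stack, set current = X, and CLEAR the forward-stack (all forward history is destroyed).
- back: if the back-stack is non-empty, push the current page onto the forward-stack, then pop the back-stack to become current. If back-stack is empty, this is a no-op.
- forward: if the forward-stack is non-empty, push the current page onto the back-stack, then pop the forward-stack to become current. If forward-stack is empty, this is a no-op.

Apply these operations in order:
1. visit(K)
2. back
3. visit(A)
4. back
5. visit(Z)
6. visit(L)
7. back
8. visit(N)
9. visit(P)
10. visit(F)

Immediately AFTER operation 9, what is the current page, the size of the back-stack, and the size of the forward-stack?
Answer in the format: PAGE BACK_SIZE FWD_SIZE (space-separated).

After 1 (visit(K)): cur=K back=1 fwd=0
After 2 (back): cur=HOME back=0 fwd=1
After 3 (visit(A)): cur=A back=1 fwd=0
After 4 (back): cur=HOME back=0 fwd=1
After 5 (visit(Z)): cur=Z back=1 fwd=0
After 6 (visit(L)): cur=L back=2 fwd=0
After 7 (back): cur=Z back=1 fwd=1
After 8 (visit(N)): cur=N back=2 fwd=0
After 9 (visit(P)): cur=P back=3 fwd=0

P 3 0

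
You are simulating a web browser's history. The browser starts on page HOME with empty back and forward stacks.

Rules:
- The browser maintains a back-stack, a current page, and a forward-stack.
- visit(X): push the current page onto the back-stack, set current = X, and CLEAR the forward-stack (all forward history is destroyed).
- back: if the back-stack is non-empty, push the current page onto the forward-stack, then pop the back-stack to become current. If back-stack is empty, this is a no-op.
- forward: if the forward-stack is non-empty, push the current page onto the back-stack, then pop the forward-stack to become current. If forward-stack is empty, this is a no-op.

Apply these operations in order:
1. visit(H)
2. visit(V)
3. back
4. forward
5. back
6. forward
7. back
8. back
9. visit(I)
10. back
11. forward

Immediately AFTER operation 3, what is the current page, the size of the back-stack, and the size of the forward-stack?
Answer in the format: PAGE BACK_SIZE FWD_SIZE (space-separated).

After 1 (visit(H)): cur=H back=1 fwd=0
After 2 (visit(V)): cur=V back=2 fwd=0
After 3 (back): cur=H back=1 fwd=1

H 1 1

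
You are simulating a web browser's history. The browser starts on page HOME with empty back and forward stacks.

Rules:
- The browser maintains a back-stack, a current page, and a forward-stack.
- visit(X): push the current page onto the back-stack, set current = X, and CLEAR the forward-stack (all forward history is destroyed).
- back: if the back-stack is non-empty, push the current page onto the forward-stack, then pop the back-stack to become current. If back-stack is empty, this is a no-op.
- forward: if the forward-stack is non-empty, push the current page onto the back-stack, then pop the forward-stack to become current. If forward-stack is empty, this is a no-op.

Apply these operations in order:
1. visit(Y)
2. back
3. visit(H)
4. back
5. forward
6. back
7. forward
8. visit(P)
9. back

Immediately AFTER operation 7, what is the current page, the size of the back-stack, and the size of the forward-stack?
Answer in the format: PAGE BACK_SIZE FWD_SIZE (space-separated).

After 1 (visit(Y)): cur=Y back=1 fwd=0
After 2 (back): cur=HOME back=0 fwd=1
After 3 (visit(H)): cur=H back=1 fwd=0
After 4 (back): cur=HOME back=0 fwd=1
After 5 (forward): cur=H back=1 fwd=0
After 6 (back): cur=HOME back=0 fwd=1
After 7 (forward): cur=H back=1 fwd=0

H 1 0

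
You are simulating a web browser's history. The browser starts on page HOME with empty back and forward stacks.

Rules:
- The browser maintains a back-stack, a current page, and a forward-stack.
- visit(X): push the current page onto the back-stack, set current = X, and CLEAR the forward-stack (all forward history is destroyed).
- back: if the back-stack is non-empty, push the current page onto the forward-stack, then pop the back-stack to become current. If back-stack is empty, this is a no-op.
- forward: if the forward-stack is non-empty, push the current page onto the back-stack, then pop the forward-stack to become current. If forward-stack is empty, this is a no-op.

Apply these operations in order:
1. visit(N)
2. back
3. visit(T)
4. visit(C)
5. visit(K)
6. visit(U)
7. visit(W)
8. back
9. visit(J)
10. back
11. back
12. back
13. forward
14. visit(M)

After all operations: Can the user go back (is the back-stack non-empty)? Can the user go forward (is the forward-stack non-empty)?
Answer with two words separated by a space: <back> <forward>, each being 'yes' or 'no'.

After 1 (visit(N)): cur=N back=1 fwd=0
After 2 (back): cur=HOME back=0 fwd=1
After 3 (visit(T)): cur=T back=1 fwd=0
After 4 (visit(C)): cur=C back=2 fwd=0
After 5 (visit(K)): cur=K back=3 fwd=0
After 6 (visit(U)): cur=U back=4 fwd=0
After 7 (visit(W)): cur=W back=5 fwd=0
After 8 (back): cur=U back=4 fwd=1
After 9 (visit(J)): cur=J back=5 fwd=0
After 10 (back): cur=U back=4 fwd=1
After 11 (back): cur=K back=3 fwd=2
After 12 (back): cur=C back=2 fwd=3
After 13 (forward): cur=K back=3 fwd=2
After 14 (visit(M)): cur=M back=4 fwd=0

Answer: yes no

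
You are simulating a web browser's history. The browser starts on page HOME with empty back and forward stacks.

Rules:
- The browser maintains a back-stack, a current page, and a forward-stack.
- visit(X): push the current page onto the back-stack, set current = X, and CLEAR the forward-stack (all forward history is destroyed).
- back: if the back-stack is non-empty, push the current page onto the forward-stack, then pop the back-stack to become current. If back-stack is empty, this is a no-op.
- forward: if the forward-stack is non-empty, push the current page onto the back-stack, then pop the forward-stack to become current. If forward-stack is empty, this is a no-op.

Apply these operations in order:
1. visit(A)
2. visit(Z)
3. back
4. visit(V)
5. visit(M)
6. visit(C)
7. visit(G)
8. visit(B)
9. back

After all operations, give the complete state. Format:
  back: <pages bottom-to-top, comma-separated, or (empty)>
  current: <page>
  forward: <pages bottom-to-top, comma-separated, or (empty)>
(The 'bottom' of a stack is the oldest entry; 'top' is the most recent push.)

After 1 (visit(A)): cur=A back=1 fwd=0
After 2 (visit(Z)): cur=Z back=2 fwd=0
After 3 (back): cur=A back=1 fwd=1
After 4 (visit(V)): cur=V back=2 fwd=0
After 5 (visit(M)): cur=M back=3 fwd=0
After 6 (visit(C)): cur=C back=4 fwd=0
After 7 (visit(G)): cur=G back=5 fwd=0
After 8 (visit(B)): cur=B back=6 fwd=0
After 9 (back): cur=G back=5 fwd=1

Answer: back: HOME,A,V,M,C
current: G
forward: B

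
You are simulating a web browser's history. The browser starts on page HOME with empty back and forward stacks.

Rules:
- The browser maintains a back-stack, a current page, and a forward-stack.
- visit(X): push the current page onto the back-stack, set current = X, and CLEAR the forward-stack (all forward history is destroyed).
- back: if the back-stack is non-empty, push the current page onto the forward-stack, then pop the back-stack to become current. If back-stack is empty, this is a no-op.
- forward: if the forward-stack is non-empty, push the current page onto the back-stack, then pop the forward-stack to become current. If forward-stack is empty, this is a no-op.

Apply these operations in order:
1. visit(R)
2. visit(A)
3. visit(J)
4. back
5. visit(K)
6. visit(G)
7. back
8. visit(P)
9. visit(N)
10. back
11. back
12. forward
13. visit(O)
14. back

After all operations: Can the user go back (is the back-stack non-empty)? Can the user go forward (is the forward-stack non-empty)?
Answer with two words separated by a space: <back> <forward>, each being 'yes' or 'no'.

Answer: yes yes

Derivation:
After 1 (visit(R)): cur=R back=1 fwd=0
After 2 (visit(A)): cur=A back=2 fwd=0
After 3 (visit(J)): cur=J back=3 fwd=0
After 4 (back): cur=A back=2 fwd=1
After 5 (visit(K)): cur=K back=3 fwd=0
After 6 (visit(G)): cur=G back=4 fwd=0
After 7 (back): cur=K back=3 fwd=1
After 8 (visit(P)): cur=P back=4 fwd=0
After 9 (visit(N)): cur=N back=5 fwd=0
After 10 (back): cur=P back=4 fwd=1
After 11 (back): cur=K back=3 fwd=2
After 12 (forward): cur=P back=4 fwd=1
After 13 (visit(O)): cur=O back=5 fwd=0
After 14 (back): cur=P back=4 fwd=1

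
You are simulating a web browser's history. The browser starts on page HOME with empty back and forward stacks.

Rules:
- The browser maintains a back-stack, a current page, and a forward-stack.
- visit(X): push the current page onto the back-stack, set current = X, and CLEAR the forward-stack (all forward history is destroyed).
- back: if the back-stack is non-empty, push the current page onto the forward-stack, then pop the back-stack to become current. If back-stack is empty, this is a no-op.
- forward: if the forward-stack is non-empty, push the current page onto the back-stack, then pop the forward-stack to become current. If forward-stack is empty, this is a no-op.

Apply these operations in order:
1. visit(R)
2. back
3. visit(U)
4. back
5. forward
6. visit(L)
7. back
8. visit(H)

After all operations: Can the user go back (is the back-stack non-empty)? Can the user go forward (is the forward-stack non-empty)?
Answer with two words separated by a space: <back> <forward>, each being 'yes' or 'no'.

After 1 (visit(R)): cur=R back=1 fwd=0
After 2 (back): cur=HOME back=0 fwd=1
After 3 (visit(U)): cur=U back=1 fwd=0
After 4 (back): cur=HOME back=0 fwd=1
After 5 (forward): cur=U back=1 fwd=0
After 6 (visit(L)): cur=L back=2 fwd=0
After 7 (back): cur=U back=1 fwd=1
After 8 (visit(H)): cur=H back=2 fwd=0

Answer: yes no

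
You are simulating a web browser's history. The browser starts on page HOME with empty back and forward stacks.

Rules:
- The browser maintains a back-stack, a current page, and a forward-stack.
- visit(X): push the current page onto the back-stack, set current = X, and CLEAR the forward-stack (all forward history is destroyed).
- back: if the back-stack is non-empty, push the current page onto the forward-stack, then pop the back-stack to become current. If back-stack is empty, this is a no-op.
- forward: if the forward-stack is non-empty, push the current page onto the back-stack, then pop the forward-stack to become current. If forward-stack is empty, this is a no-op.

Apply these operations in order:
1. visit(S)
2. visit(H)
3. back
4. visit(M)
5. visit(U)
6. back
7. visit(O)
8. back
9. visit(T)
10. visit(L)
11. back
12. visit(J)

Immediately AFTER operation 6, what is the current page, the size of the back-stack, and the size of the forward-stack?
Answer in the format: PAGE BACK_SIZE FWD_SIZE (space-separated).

After 1 (visit(S)): cur=S back=1 fwd=0
After 2 (visit(H)): cur=H back=2 fwd=0
After 3 (back): cur=S back=1 fwd=1
After 4 (visit(M)): cur=M back=2 fwd=0
After 5 (visit(U)): cur=U back=3 fwd=0
After 6 (back): cur=M back=2 fwd=1

M 2 1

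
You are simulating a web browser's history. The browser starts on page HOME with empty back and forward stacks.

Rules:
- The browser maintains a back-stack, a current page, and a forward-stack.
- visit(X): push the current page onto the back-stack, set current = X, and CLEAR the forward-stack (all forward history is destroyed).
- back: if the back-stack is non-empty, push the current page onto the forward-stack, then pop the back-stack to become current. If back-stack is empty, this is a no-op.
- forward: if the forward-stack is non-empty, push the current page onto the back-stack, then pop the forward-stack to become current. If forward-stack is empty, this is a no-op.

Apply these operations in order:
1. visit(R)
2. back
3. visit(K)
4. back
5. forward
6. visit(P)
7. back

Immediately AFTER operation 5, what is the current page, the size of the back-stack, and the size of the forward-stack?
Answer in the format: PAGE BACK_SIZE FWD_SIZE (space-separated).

After 1 (visit(R)): cur=R back=1 fwd=0
After 2 (back): cur=HOME back=0 fwd=1
After 3 (visit(K)): cur=K back=1 fwd=0
After 4 (back): cur=HOME back=0 fwd=1
After 5 (forward): cur=K back=1 fwd=0

K 1 0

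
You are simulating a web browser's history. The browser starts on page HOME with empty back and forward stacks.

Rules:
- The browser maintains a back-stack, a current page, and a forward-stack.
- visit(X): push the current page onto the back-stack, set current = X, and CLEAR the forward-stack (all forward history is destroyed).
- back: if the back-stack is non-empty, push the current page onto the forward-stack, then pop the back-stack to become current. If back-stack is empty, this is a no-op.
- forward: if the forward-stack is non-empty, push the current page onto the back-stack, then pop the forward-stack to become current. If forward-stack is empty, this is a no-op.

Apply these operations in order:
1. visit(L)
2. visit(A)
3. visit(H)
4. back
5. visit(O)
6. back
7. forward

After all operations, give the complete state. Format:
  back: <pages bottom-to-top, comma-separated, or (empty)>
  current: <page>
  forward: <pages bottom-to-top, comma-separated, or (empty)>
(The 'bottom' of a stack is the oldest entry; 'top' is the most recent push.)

Answer: back: HOME,L,A
current: O
forward: (empty)

Derivation:
After 1 (visit(L)): cur=L back=1 fwd=0
After 2 (visit(A)): cur=A back=2 fwd=0
After 3 (visit(H)): cur=H back=3 fwd=0
After 4 (back): cur=A back=2 fwd=1
After 5 (visit(O)): cur=O back=3 fwd=0
After 6 (back): cur=A back=2 fwd=1
After 7 (forward): cur=O back=3 fwd=0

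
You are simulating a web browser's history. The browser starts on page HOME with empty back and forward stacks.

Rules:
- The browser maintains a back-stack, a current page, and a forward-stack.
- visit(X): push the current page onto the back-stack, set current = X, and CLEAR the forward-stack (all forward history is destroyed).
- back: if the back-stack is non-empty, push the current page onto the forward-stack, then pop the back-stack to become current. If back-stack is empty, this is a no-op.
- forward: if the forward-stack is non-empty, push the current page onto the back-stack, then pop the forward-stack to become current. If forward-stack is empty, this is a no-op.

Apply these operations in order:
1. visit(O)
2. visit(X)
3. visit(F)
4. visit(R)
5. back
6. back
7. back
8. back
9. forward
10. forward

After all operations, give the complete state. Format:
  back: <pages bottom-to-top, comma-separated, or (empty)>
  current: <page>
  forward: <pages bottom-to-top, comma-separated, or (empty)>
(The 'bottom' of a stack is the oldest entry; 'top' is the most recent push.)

Answer: back: HOME,O
current: X
forward: R,F

Derivation:
After 1 (visit(O)): cur=O back=1 fwd=0
After 2 (visit(X)): cur=X back=2 fwd=0
After 3 (visit(F)): cur=F back=3 fwd=0
After 4 (visit(R)): cur=R back=4 fwd=0
After 5 (back): cur=F back=3 fwd=1
After 6 (back): cur=X back=2 fwd=2
After 7 (back): cur=O back=1 fwd=3
After 8 (back): cur=HOME back=0 fwd=4
After 9 (forward): cur=O back=1 fwd=3
After 10 (forward): cur=X back=2 fwd=2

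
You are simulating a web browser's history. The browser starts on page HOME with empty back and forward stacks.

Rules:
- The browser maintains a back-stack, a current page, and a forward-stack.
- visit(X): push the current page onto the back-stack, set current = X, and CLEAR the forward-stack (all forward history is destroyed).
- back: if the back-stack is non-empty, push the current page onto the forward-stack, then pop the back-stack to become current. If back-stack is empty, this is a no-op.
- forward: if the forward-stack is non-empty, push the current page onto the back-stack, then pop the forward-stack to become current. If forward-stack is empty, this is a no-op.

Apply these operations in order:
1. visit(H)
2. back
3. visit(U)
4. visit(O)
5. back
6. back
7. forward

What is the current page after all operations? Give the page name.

After 1 (visit(H)): cur=H back=1 fwd=0
After 2 (back): cur=HOME back=0 fwd=1
After 3 (visit(U)): cur=U back=1 fwd=0
After 4 (visit(O)): cur=O back=2 fwd=0
After 5 (back): cur=U back=1 fwd=1
After 6 (back): cur=HOME back=0 fwd=2
After 7 (forward): cur=U back=1 fwd=1

Answer: U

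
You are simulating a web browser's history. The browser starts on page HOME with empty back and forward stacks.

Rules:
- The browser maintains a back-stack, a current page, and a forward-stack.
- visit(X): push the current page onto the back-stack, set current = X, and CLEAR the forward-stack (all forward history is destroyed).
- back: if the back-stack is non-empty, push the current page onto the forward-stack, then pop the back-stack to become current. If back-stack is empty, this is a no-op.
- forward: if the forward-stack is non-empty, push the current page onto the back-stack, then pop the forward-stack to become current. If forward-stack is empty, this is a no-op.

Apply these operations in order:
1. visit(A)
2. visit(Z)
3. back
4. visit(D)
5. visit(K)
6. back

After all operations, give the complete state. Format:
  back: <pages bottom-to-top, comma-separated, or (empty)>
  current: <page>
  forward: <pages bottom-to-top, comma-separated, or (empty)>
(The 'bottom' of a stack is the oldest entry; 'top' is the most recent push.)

After 1 (visit(A)): cur=A back=1 fwd=0
After 2 (visit(Z)): cur=Z back=2 fwd=0
After 3 (back): cur=A back=1 fwd=1
After 4 (visit(D)): cur=D back=2 fwd=0
After 5 (visit(K)): cur=K back=3 fwd=0
After 6 (back): cur=D back=2 fwd=1

Answer: back: HOME,A
current: D
forward: K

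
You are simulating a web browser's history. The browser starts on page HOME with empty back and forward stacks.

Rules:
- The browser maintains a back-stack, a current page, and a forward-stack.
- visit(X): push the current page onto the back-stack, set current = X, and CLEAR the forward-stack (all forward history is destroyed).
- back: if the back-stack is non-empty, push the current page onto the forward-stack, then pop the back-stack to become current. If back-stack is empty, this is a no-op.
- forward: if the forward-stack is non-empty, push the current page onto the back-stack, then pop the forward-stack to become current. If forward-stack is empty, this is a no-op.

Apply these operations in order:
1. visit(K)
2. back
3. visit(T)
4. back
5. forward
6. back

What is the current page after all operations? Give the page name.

After 1 (visit(K)): cur=K back=1 fwd=0
After 2 (back): cur=HOME back=0 fwd=1
After 3 (visit(T)): cur=T back=1 fwd=0
After 4 (back): cur=HOME back=0 fwd=1
After 5 (forward): cur=T back=1 fwd=0
After 6 (back): cur=HOME back=0 fwd=1

Answer: HOME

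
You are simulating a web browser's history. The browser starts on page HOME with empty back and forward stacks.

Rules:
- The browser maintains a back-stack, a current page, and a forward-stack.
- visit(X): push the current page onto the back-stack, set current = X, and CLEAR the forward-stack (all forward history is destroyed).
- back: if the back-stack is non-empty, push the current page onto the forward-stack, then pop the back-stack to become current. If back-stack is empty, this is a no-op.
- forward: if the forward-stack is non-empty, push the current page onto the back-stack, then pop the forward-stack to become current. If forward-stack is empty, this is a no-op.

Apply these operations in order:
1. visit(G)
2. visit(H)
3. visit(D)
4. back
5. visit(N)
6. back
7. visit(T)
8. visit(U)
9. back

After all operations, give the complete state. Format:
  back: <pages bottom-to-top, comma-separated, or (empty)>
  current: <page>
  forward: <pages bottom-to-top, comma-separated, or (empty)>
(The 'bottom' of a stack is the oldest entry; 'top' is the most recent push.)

After 1 (visit(G)): cur=G back=1 fwd=0
After 2 (visit(H)): cur=H back=2 fwd=0
After 3 (visit(D)): cur=D back=3 fwd=0
After 4 (back): cur=H back=2 fwd=1
After 5 (visit(N)): cur=N back=3 fwd=0
After 6 (back): cur=H back=2 fwd=1
After 7 (visit(T)): cur=T back=3 fwd=0
After 8 (visit(U)): cur=U back=4 fwd=0
After 9 (back): cur=T back=3 fwd=1

Answer: back: HOME,G,H
current: T
forward: U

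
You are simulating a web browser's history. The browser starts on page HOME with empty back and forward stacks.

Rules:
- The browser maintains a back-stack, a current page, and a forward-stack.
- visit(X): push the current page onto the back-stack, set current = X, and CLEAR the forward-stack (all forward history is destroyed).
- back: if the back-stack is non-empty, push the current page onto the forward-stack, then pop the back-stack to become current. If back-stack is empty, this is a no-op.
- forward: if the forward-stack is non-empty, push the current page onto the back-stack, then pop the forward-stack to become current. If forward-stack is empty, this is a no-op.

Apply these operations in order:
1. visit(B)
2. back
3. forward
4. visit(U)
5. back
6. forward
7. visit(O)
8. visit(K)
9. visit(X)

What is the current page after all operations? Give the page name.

After 1 (visit(B)): cur=B back=1 fwd=0
After 2 (back): cur=HOME back=0 fwd=1
After 3 (forward): cur=B back=1 fwd=0
After 4 (visit(U)): cur=U back=2 fwd=0
After 5 (back): cur=B back=1 fwd=1
After 6 (forward): cur=U back=2 fwd=0
After 7 (visit(O)): cur=O back=3 fwd=0
After 8 (visit(K)): cur=K back=4 fwd=0
After 9 (visit(X)): cur=X back=5 fwd=0

Answer: X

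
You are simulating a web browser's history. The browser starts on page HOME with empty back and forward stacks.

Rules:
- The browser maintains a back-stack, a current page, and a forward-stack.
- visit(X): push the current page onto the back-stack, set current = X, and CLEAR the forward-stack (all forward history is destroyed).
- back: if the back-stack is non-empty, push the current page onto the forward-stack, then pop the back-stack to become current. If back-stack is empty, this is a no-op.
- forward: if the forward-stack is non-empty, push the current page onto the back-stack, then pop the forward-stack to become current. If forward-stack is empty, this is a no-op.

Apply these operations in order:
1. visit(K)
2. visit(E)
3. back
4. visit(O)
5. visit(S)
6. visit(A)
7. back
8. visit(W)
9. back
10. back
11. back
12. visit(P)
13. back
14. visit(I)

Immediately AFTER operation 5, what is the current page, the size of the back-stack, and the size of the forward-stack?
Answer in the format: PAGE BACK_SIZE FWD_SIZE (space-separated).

After 1 (visit(K)): cur=K back=1 fwd=0
After 2 (visit(E)): cur=E back=2 fwd=0
After 3 (back): cur=K back=1 fwd=1
After 4 (visit(O)): cur=O back=2 fwd=0
After 5 (visit(S)): cur=S back=3 fwd=0

S 3 0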